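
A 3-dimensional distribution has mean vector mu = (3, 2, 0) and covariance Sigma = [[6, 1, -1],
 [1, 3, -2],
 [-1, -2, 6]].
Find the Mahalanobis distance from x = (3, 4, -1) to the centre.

Step 1 — centre the observation: (x - mu) = (0, 2, -1).

Step 2 — invert Sigma (cofactor / det for 3×3, or solve directly):
  Sigma^{-1} = [[0.1772, -0.0506, 0.0127],
 [-0.0506, 0.443, 0.1392],
 [0.0127, 0.1392, 0.2152]].

Step 3 — form the quadratic (x - mu)^T · Sigma^{-1} · (x - mu):
  Sigma^{-1} · (x - mu) = (-0.1139, 0.7468, 0.0633).
  (x - mu)^T · [Sigma^{-1} · (x - mu)] = (0)·(-0.1139) + (2)·(0.7468) + (-1)·(0.0633) = 1.4304.

Step 4 — take square root: d = √(1.4304) ≈ 1.196.

d(x, mu) = √(1.4304) ≈ 1.196


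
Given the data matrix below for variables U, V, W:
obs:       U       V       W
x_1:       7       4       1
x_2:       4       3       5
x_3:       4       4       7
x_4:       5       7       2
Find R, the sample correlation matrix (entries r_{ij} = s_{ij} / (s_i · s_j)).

Step 1 — column means:
  mean(U) = (7 + 4 + 4 + 5) / 4 = 20/4 = 5
  mean(V) = (4 + 3 + 4 + 7) / 4 = 18/4 = 4.5
  mean(W) = (1 + 5 + 7 + 2) / 4 = 15/4 = 3.75

Step 2 — sample variances and covariances s[i,j] = (1/(n-1)) · Σ_k (x_{k,i} - mean_i) · (x_{k,j} - mean_j), with n-1 = 3:
  s[U,U] = ((2)·(2) + (-1)·(-1) + (-1)·(-1) + (0)·(0)) / 3 = 6/3 = 2
  s[U,V] = ((2)·(-0.5) + (-1)·(-1.5) + (-1)·(-0.5) + (0)·(2.5)) / 3 = 1/3 = 0.3333
  s[U,W] = ((2)·(-2.75) + (-1)·(1.25) + (-1)·(3.25) + (0)·(-1.75)) / 3 = -10/3 = -3.3333
  s[V,V] = ((-0.5)·(-0.5) + (-1.5)·(-1.5) + (-0.5)·(-0.5) + (2.5)·(2.5)) / 3 = 9/3 = 3
  s[V,W] = ((-0.5)·(-2.75) + (-1.5)·(1.25) + (-0.5)·(3.25) + (2.5)·(-1.75)) / 3 = -6.5/3 = -2.1667
  s[W,W] = ((-2.75)·(-2.75) + (1.25)·(1.25) + (3.25)·(3.25) + (-1.75)·(-1.75)) / 3 = 22.75/3 = 7.5833
  Sample standard deviations s_i = √(s[i,i]):
  s(U) = √(2) = 1.4142
  s(V) = √(3) = 1.7321
  s(W) = √(7.5833) = 2.7538

Step 3 — r_{ij} = s_{ij} / (s_i · s_j):
  r[U,U] = 1 (diagonal).
  r[U,V] = 0.3333 / (1.4142 · 1.7321) = 0.3333 / 2.4495 = 0.1361
  r[U,W] = -3.3333 / (1.4142 · 2.7538) = -3.3333 / 3.8944 = -0.8559
  r[V,V] = 1 (diagonal).
  r[V,W] = -2.1667 / (1.7321 · 2.7538) = -2.1667 / 4.7697 = -0.4543
  r[W,W] = 1 (diagonal).

R is symmetric with unit diagonal. Assembling:

R = [[1, 0.1361, -0.8559],
 [0.1361, 1, -0.4543],
 [-0.8559, -0.4543, 1]]


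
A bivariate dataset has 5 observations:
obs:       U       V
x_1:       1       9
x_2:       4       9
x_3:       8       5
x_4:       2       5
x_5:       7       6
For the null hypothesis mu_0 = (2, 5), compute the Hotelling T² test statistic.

Step 1 — sample mean vector:
  mean(U) = (1 + 4 + 8 + 2 + 7) / 5 = 22/5 = 4.4
  mean(V) = (9 + 9 + 5 + 5 + 6) / 5 = 34/5 = 6.8
  x̄ = (4.4, 6.8),  deviation x̄ - mu_0 = (4.4, 6.8) - (2, 5) = (2.4, 1.8).

Step 2 — sample covariance matrix, S[i,j] = (1/(n-1)) · Σ_k (x_{k,i} - mean_i) · (x_{k,j} - mean_j), divisor n-1 = 4:
  S[U,U] = ((-3.4)·(-3.4) + (-0.4)·(-0.4) + (3.6)·(3.6) + (-2.4)·(-2.4) + (2.6)·(2.6)) / 4 = 37.2/4 = 9.3
  S[U,V] = ((-3.4)·(2.2) + (-0.4)·(2.2) + (3.6)·(-1.8) + (-2.4)·(-1.8) + (2.6)·(-0.8)) / 4 = -12.6/4 = -3.15
  S[V,V] = ((2.2)·(2.2) + (2.2)·(2.2) + (-1.8)·(-1.8) + (-1.8)·(-1.8) + (-0.8)·(-0.8)) / 4 = 16.8/4 = 4.2
  S = [[9.3, -3.15],
 [-3.15, 4.2]].

Step 3 — invert S. det(S) = 9.3·4.2 - (-3.15)² = 29.1375.
  S^{-1} = (1/det) · [[d, -b], [-b, a]] = [[0.1441, 0.1081],
 [0.1081, 0.3192]].

Step 4 — quadratic form (x̄ - mu_0)^T · S^{-1} · (x̄ - mu_0):
  S^{-1} · (x̄ - mu_0) = (0.5405, 0.834),
  (x̄ - mu_0)^T · [...] = (2.4)·(0.5405) + (1.8)·(0.834) = 2.7985.

Step 5 — scale by n: T² = 5 · 2.7985 = 13.9923.

T² ≈ 13.9923


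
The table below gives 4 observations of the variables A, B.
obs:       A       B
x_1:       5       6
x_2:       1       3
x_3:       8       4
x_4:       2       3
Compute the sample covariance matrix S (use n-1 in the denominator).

Step 1 — column means:
  mean(A) = (5 + 1 + 8 + 2) / 4 = 16/4 = 4
  mean(B) = (6 + 3 + 4 + 3) / 4 = 16/4 = 4

Step 2 — sample covariance S[i,j] = (1/(n-1)) · Σ_k (x_{k,i} - mean_i) · (x_{k,j} - mean_j), with n-1 = 3.
  S[A,A] = ((1)·(1) + (-3)·(-3) + (4)·(4) + (-2)·(-2)) / 3 = 30/3 = 10
  S[A,B] = ((1)·(2) + (-3)·(-1) + (4)·(0) + (-2)·(-1)) / 3 = 7/3 = 2.3333
  S[B,B] = ((2)·(2) + (-1)·(-1) + (0)·(0) + (-1)·(-1)) / 3 = 6/3 = 2

S is symmetric (S[j,i] = S[i,j]). Assembling:

S = [[10, 2.3333],
 [2.3333, 2]]


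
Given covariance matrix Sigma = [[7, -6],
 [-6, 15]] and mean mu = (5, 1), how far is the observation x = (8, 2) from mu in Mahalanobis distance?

Step 1 — centre the observation: (x - mu) = (3, 1).

Step 2 — invert Sigma. det(Sigma) = 7·15 - (-6)² = 69.
  Sigma^{-1} = (1/det) · [[d, -b], [-b, a]] = [[0.2174, 0.087],
 [0.087, 0.1014]].

Step 3 — form the quadratic (x - mu)^T · Sigma^{-1} · (x - mu):
  Sigma^{-1} · (x - mu) = (0.7391, 0.3623).
  (x - mu)^T · [Sigma^{-1} · (x - mu)] = (3)·(0.7391) + (1)·(0.3623) = 2.5797.

Step 4 — take square root: d = √(2.5797) ≈ 1.6061.

d(x, mu) = √(2.5797) ≈ 1.6061


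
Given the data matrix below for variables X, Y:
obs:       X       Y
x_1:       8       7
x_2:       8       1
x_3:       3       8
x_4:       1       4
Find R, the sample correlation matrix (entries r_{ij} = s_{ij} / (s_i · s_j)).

Step 1 — column means:
  mean(X) = (8 + 8 + 3 + 1) / 4 = 20/4 = 5
  mean(Y) = (7 + 1 + 8 + 4) / 4 = 20/4 = 5

Step 2 — sample variances and covariances s[i,j] = (1/(n-1)) · Σ_k (x_{k,i} - mean_i) · (x_{k,j} - mean_j), with n-1 = 3:
  s[X,X] = ((3)·(3) + (3)·(3) + (-2)·(-2) + (-4)·(-4)) / 3 = 38/3 = 12.6667
  s[X,Y] = ((3)·(2) + (3)·(-4) + (-2)·(3) + (-4)·(-1)) / 3 = -8/3 = -2.6667
  s[Y,Y] = ((2)·(2) + (-4)·(-4) + (3)·(3) + (-1)·(-1)) / 3 = 30/3 = 10
  Sample standard deviations s_i = √(s[i,i]):
  s(X) = √(12.6667) = 3.559
  s(Y) = √(10) = 3.1623

Step 3 — r_{ij} = s_{ij} / (s_i · s_j):
  r[X,X] = 1 (diagonal).
  r[X,Y] = -2.6667 / (3.559 · 3.1623) = -2.6667 / 11.2546 = -0.2369
  r[Y,Y] = 1 (diagonal).

R is symmetric with unit diagonal. Assembling:

R = [[1, -0.2369],
 [-0.2369, 1]]


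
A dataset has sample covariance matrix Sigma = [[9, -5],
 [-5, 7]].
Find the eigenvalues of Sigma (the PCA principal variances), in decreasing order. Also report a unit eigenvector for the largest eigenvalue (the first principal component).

Step 1 — characteristic polynomial of 2×2 Sigma:
  det(Sigma - λI) = λ² - trace · λ + det = 0.
  trace = 9 + 7 = 16, det = 9·7 - (-5)² = 38.
Step 2 — discriminant:
  Δ = trace² - 4·det = 256 - 152 = 104.
Step 3 — eigenvalues:
  λ = (trace ± √Δ)/2 = (16 ± 10.198)/2,
  λ_1 = 13.099,  λ_2 = 2.901.

Step 4 — unit eigenvector for λ_1: solve (Sigma - λ_1 I)v = 0. First row:
  (9 - 13.099)·v_x + (-5)·v_y = 0, i.e. (-4.099)·v_x + (-5)·v_y = 0,
  so v ∝ (b, λ_1 - a) = (-5, 4.099); multiply by -1 so the first entry is positive: u = (5, -4.099).
  ||u|| = √((5)² + (-4.099)²) = √(41.802) ≈ 6.4654,
  v_1 = u/||u|| ≈ (0.7733, -0.634) (||v_1|| = 1).

λ_1 = 13.099,  λ_2 = 2.901;  v_1 ≈ (0.7733, -0.634)


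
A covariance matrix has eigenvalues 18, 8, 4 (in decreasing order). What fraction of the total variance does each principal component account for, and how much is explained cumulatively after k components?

Step 1 — total variance = trace(Sigma) = Σ λ_i = 18 + 8 + 4 = 30.

Step 2 — fraction explained by component i = λ_i / Σ λ:
  PC1: 18/30 = 0.6
  PC2: 8/30 = 0.2667
  PC3: 4/30 = 0.1333

Step 3 — cumulative fraction after k components = (λ_1 + ... + λ_k) / Σ λ:
  k = 1: 18/30 = 0.6
  k = 2: (18 + 8)/30 = 26/30 = 0.8667
  k = 3: (18 + 8 + 4)/30 = 30/30 = 1

Summary (fraction, with percent):

explained: PC1 0.6 (60%), PC2 0.2667 (26.67%), PC3 0.1333 (13.33%);  cumulative: 0.6, 0.8667, 1


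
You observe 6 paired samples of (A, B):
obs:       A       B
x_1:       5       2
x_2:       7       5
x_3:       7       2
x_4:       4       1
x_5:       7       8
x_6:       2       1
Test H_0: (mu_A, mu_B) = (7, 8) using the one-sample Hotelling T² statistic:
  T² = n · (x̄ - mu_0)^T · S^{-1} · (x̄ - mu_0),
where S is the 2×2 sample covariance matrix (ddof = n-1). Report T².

Step 1 — sample mean vector:
  mean(A) = (5 + 7 + 7 + 4 + 7 + 2) / 6 = 32/6 = 5.3333
  mean(B) = (2 + 5 + 2 + 1 + 8 + 1) / 6 = 19/6 = 3.1667
  x̄ = (5.3333, 3.1667),  deviation x̄ - mu_0 = (5.3333, 3.1667) - (7, 8) = (-1.6667, -4.8333).

Step 2 — sample covariance matrix, S[i,j] = (1/(n-1)) · Σ_k (x_{k,i} - mean_i) · (x_{k,j} - mean_j), divisor n-1 = 5:
  S[A,A] = ((-0.3333)·(-0.3333) + (1.6667)·(1.6667) + (1.6667)·(1.6667) + (-1.3333)·(-1.3333) + (1.6667)·(1.6667) + (-3.3333)·(-3.3333)) / 5 = 21.3333/5 = 4.2667
  S[A,B] = ((-0.3333)·(-1.1667) + (1.6667)·(1.8333) + (1.6667)·(-1.1667) + (-1.3333)·(-2.1667) + (1.6667)·(4.8333) + (-3.3333)·(-2.1667)) / 5 = 19.6667/5 = 3.9333
  S[B,B] = ((-1.1667)·(-1.1667) + (1.8333)·(1.8333) + (-1.1667)·(-1.1667) + (-2.1667)·(-2.1667) + (4.8333)·(4.8333) + (-2.1667)·(-2.1667)) / 5 = 38.8333/5 = 7.7667
  S = [[4.2667, 3.9333],
 [3.9333, 7.7667]].

Step 3 — invert S. det(S) = 4.2667·7.7667 - (3.9333)² = 17.6667.
  S^{-1} = (1/det) · [[d, -b], [-b, a]] = [[0.4396, -0.2226],
 [-0.2226, 0.2415]].

Step 4 — quadratic form (x̄ - mu_0)^T · S^{-1} · (x̄ - mu_0):
  S^{-1} · (x̄ - mu_0) = (0.3434, -0.7962),
  (x̄ - mu_0)^T · [...] = (-1.6667)·(0.3434) + (-4.8333)·(-0.7962) = 3.2761.

Step 5 — scale by n: T² = 6 · 3.2761 = 19.6566.

T² ≈ 19.6566


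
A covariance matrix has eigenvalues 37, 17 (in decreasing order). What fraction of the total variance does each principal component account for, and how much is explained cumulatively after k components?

Step 1 — total variance = trace(Sigma) = Σ λ_i = 37 + 17 = 54.

Step 2 — fraction explained by component i = λ_i / Σ λ:
  PC1: 37/54 = 0.6852
  PC2: 17/54 = 0.3148

Step 3 — cumulative fraction after k components = (λ_1 + ... + λ_k) / Σ λ:
  k = 1: 37/54 = 0.6852
  k = 2: (37 + 17)/54 = 54/54 = 1

Summary (fraction, with percent):

explained: PC1 0.6852 (68.52%), PC2 0.3148 (31.48%);  cumulative: 0.6852, 1


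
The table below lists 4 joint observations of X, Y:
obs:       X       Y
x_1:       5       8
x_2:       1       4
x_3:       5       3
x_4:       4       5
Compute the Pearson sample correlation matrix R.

Step 1 — column means:
  mean(X) = (5 + 1 + 5 + 4) / 4 = 15/4 = 3.75
  mean(Y) = (8 + 4 + 3 + 5) / 4 = 20/4 = 5

Step 2 — sample variances and covariances s[i,j] = (1/(n-1)) · Σ_k (x_{k,i} - mean_i) · (x_{k,j} - mean_j), with n-1 = 3:
  s[X,X] = ((1.25)·(1.25) + (-2.75)·(-2.75) + (1.25)·(1.25) + (0.25)·(0.25)) / 3 = 10.75/3 = 3.5833
  s[X,Y] = ((1.25)·(3) + (-2.75)·(-1) + (1.25)·(-2) + (0.25)·(0)) / 3 = 4/3 = 1.3333
  s[Y,Y] = ((3)·(3) + (-1)·(-1) + (-2)·(-2) + (0)·(0)) / 3 = 14/3 = 4.6667
  Sample standard deviations s_i = √(s[i,i]):
  s(X) = √(3.5833) = 1.893
  s(Y) = √(4.6667) = 2.1602

Step 3 — r_{ij} = s_{ij} / (s_i · s_j):
  r[X,X] = 1 (diagonal).
  r[X,Y] = 1.3333 / (1.893 · 2.1602) = 1.3333 / 4.0893 = 0.3261
  r[Y,Y] = 1 (diagonal).

R is symmetric with unit diagonal. Assembling:

R = [[1, 0.3261],
 [0.3261, 1]]


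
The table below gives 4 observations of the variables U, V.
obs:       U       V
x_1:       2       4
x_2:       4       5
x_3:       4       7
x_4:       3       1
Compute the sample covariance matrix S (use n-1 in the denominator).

Step 1 — column means:
  mean(U) = (2 + 4 + 4 + 3) / 4 = 13/4 = 3.25
  mean(V) = (4 + 5 + 7 + 1) / 4 = 17/4 = 4.25

Step 2 — sample covariance S[i,j] = (1/(n-1)) · Σ_k (x_{k,i} - mean_i) · (x_{k,j} - mean_j), with n-1 = 3.
  S[U,U] = ((-1.25)·(-1.25) + (0.75)·(0.75) + (0.75)·(0.75) + (-0.25)·(-0.25)) / 3 = 2.75/3 = 0.9167
  S[U,V] = ((-1.25)·(-0.25) + (0.75)·(0.75) + (0.75)·(2.75) + (-0.25)·(-3.25)) / 3 = 3.75/3 = 1.25
  S[V,V] = ((-0.25)·(-0.25) + (0.75)·(0.75) + (2.75)·(2.75) + (-3.25)·(-3.25)) / 3 = 18.75/3 = 6.25

S is symmetric (S[j,i] = S[i,j]). Assembling:

S = [[0.9167, 1.25],
 [1.25, 6.25]]


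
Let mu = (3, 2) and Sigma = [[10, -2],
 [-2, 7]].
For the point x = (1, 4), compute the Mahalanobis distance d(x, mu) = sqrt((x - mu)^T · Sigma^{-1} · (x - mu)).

Step 1 — centre the observation: (x - mu) = (-2, 2).

Step 2 — invert Sigma. det(Sigma) = 10·7 - (-2)² = 66.
  Sigma^{-1} = (1/det) · [[d, -b], [-b, a]] = [[0.1061, 0.0303],
 [0.0303, 0.1515]].

Step 3 — form the quadratic (x - mu)^T · Sigma^{-1} · (x - mu):
  Sigma^{-1} · (x - mu) = (-0.1515, 0.2424).
  (x - mu)^T · [Sigma^{-1} · (x - mu)] = (-2)·(-0.1515) + (2)·(0.2424) = 0.7879.

Step 4 — take square root: d = √(0.7879) ≈ 0.8876.

d(x, mu) = √(0.7879) ≈ 0.8876


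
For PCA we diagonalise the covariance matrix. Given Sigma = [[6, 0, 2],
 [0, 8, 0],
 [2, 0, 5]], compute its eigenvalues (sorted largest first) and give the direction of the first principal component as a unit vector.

Step 1 — characteristic polynomial p(λ) = det(λI - Sigma) = λ³ - tr·λ² + c_1·λ - det, where tr = trace, c_1 = sum of the principal 2×2 minors, det = det(Sigma):
  tr = 6 + 8 + 5 = 19,
  c_1 = (6·8 - (0)²) + (6·5 - (2)²) + (8·5 - (0)²) = 48 + 26 + 40 = 114,
  det = 6·(8·5 - (0)²) - (0)·((0)·5 - (0)·(2)) + (2)·((0)·(0) - 8·(2)) = 6·(40) - (0)·(0) + (2)·(-16) = 208.
  So p(λ) = λ³ - 19λ² + 114λ - 208.
Step 2 — look for an integer root (rational root theorem: any rational root is an integer divisor of 208). Testing λ = 8:
  p(8) = 512 - 1216 + 912 - 208 = 0  ✓
  Dividing out (λ - 8): p(λ) = (λ - 8)(λ² - 11λ + 26).
Step 3 — remaining eigenvalues from the quadratic λ² - 11λ + 26 = 0:
  Δ = 11² - 4·26 = 121 - 104 = 17,  λ = (11 ± √17)/2 = (11 ± 4.1231)/2 ≈ 7.5616 or 3.4384.
  Sorted: λ_1 = 8,  λ_2 = 7.5616,  λ_3 = 3.4384  (check: sum = 19 = tr ✓).

Step 4 — unit eigenvector for λ_1 = 8: v spans the null space of (Sigma - λ_1 I), whose rows are
  r_1 = (-2, 0, 2),  r_2 = (0, 0, 0),  r_3 = (2, 0, -3).
  v is orthogonal to every row, so take v ∝ r_1 × r_3 = ((0)·(-3) - (2)·(0), (2)·(2) - (-2)·(-3), (-2)·(0) - (0)·(2)) = (0, -2, 0).
  Rescale (divide by 2; multiply by -1 so the first nonzero entry is positive): u = (0, 1, 0).
  ||u|| = √((0)² + (1)² + (0)²) = √(1) = 1,  v_1 = u/||u|| ≈ (0, 1, 0) (||v_1|| = 1).

λ_1 = 8,  λ_2 = 7.5616,  λ_3 = 3.4384;  v_1 ≈ (0, 1, 0)


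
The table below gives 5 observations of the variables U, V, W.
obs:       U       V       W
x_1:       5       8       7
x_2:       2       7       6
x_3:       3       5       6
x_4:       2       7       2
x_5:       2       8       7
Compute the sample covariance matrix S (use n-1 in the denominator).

Step 1 — column means:
  mean(U) = (5 + 2 + 3 + 2 + 2) / 5 = 14/5 = 2.8
  mean(V) = (8 + 7 + 5 + 7 + 8) / 5 = 35/5 = 7
  mean(W) = (7 + 6 + 6 + 2 + 7) / 5 = 28/5 = 5.6

Step 2 — sample covariance S[i,j] = (1/(n-1)) · Σ_k (x_{k,i} - mean_i) · (x_{k,j} - mean_j), with n-1 = 4.
  S[U,U] = ((2.2)·(2.2) + (-0.8)·(-0.8) + (0.2)·(0.2) + (-0.8)·(-0.8) + (-0.8)·(-0.8)) / 4 = 6.8/4 = 1.7
  S[U,V] = ((2.2)·(1) + (-0.8)·(0) + (0.2)·(-2) + (-0.8)·(0) + (-0.8)·(1)) / 4 = 1/4 = 0.25
  S[U,W] = ((2.2)·(1.4) + (-0.8)·(0.4) + (0.2)·(0.4) + (-0.8)·(-3.6) + (-0.8)·(1.4)) / 4 = 4.6/4 = 1.15
  S[V,V] = ((1)·(1) + (0)·(0) + (-2)·(-2) + (0)·(0) + (1)·(1)) / 4 = 6/4 = 1.5
  S[V,W] = ((1)·(1.4) + (0)·(0.4) + (-2)·(0.4) + (0)·(-3.6) + (1)·(1.4)) / 4 = 2/4 = 0.5
  S[W,W] = ((1.4)·(1.4) + (0.4)·(0.4) + (0.4)·(0.4) + (-3.6)·(-3.6) + (1.4)·(1.4)) / 4 = 17.2/4 = 4.3

S is symmetric (S[j,i] = S[i,j]). Assembling:

S = [[1.7, 0.25, 1.15],
 [0.25, 1.5, 0.5],
 [1.15, 0.5, 4.3]]


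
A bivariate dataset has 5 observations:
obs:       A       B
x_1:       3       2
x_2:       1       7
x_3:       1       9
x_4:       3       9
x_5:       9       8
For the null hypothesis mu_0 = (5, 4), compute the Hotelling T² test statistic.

Step 1 — sample mean vector:
  mean(A) = (3 + 1 + 1 + 3 + 9) / 5 = 17/5 = 3.4
  mean(B) = (2 + 7 + 9 + 9 + 8) / 5 = 35/5 = 7
  x̄ = (3.4, 7),  deviation x̄ - mu_0 = (3.4, 7) - (5, 4) = (-1.6, 3).

Step 2 — sample covariance matrix, S[i,j] = (1/(n-1)) · Σ_k (x_{k,i} - mean_i) · (x_{k,j} - mean_j), divisor n-1 = 4:
  S[A,A] = ((-0.4)·(-0.4) + (-2.4)·(-2.4) + (-2.4)·(-2.4) + (-0.4)·(-0.4) + (5.6)·(5.6)) / 4 = 43.2/4 = 10.8
  S[A,B] = ((-0.4)·(-5) + (-2.4)·(0) + (-2.4)·(2) + (-0.4)·(2) + (5.6)·(1)) / 4 = 2/4 = 0.5
  S[B,B] = ((-5)·(-5) + (0)·(0) + (2)·(2) + (2)·(2) + (1)·(1)) / 4 = 34/4 = 8.5
  S = [[10.8, 0.5],
 [0.5, 8.5]].

Step 3 — invert S. det(S) = 10.8·8.5 - (0.5)² = 91.55.
  S^{-1} = (1/det) · [[d, -b], [-b, a]] = [[0.0928, -0.0055],
 [-0.0055, 0.118]].

Step 4 — quadratic form (x̄ - mu_0)^T · S^{-1} · (x̄ - mu_0):
  S^{-1} · (x̄ - mu_0) = (-0.1649, 0.3626),
  (x̄ - mu_0)^T · [...] = (-1.6)·(-0.1649) + (3)·(0.3626) = 1.3518.

Step 5 — scale by n: T² = 5 · 1.3518 = 6.7591.

T² ≈ 6.7591


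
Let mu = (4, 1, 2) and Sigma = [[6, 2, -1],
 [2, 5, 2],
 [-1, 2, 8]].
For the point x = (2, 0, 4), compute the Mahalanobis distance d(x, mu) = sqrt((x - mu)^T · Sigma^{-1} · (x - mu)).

Step 1 — centre the observation: (x - mu) = (-2, -1, 2).

Step 2 — invert Sigma (cofactor / det for 3×3, or solve directly):
  Sigma^{-1} = [[0.2105, -0.1053, 0.0526],
 [-0.1053, 0.2749, -0.0819],
 [0.0526, -0.0819, 0.152]].

Step 3 — form the quadratic (x - mu)^T · Sigma^{-1} · (x - mu):
  Sigma^{-1} · (x - mu) = (-0.2105, -0.2281, 0.2807).
  (x - mu)^T · [Sigma^{-1} · (x - mu)] = (-2)·(-0.2105) + (-1)·(-0.2281) + (2)·(0.2807) = 1.2105.

Step 4 — take square root: d = √(1.2105) ≈ 1.1002.

d(x, mu) = √(1.2105) ≈ 1.1002


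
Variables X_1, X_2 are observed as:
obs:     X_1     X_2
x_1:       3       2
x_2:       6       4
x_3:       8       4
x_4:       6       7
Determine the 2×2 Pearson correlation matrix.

Step 1 — column means:
  mean(X_1) = (3 + 6 + 8 + 6) / 4 = 23/4 = 5.75
  mean(X_2) = (2 + 4 + 4 + 7) / 4 = 17/4 = 4.25

Step 2 — sample variances and covariances s[i,j] = (1/(n-1)) · Σ_k (x_{k,i} - mean_i) · (x_{k,j} - mean_j), with n-1 = 3:
  s[X_1,X_1] = ((-2.75)·(-2.75) + (0.25)·(0.25) + (2.25)·(2.25) + (0.25)·(0.25)) / 3 = 12.75/3 = 4.25
  s[X_1,X_2] = ((-2.75)·(-2.25) + (0.25)·(-0.25) + (2.25)·(-0.25) + (0.25)·(2.75)) / 3 = 6.25/3 = 2.0833
  s[X_2,X_2] = ((-2.25)·(-2.25) + (-0.25)·(-0.25) + (-0.25)·(-0.25) + (2.75)·(2.75)) / 3 = 12.75/3 = 4.25
  Sample standard deviations s_i = √(s[i,i]):
  s(X_1) = √(4.25) = 2.0616
  s(X_2) = √(4.25) = 2.0616

Step 3 — r_{ij} = s_{ij} / (s_i · s_j):
  r[X_1,X_1] = 1 (diagonal).
  r[X_1,X_2] = 2.0833 / (2.0616 · 2.0616) = 2.0833 / 4.25 = 0.4902
  r[X_2,X_2] = 1 (diagonal).

R is symmetric with unit diagonal. Assembling:

R = [[1, 0.4902],
 [0.4902, 1]]


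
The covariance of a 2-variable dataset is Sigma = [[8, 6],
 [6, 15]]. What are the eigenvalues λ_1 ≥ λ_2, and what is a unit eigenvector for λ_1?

Step 1 — characteristic polynomial of 2×2 Sigma:
  det(Sigma - λI) = λ² - trace · λ + det = 0.
  trace = 8 + 15 = 23, det = 8·15 - (6)² = 84.
Step 2 — discriminant:
  Δ = trace² - 4·det = 529 - 336 = 193.
Step 3 — eigenvalues:
  λ = (trace ± √Δ)/2 = (23 ± 13.8924)/2,
  λ_1 = 18.4462,  λ_2 = 4.5538.

Step 4 — unit eigenvector for λ_1: solve (Sigma - λ_1 I)v = 0. First row:
  (8 - 18.4462)·v_x + (6)·v_y = 0, i.e. (-10.4462)·v_x + (6)·v_y = 0,
  so v ∝ (b, λ_1 - a) = (6, 10.4462) = u.
  ||u|| = √((6)² + (10.4462)²) = √(145.1236) ≈ 12.0467,
  v_1 = u/||u|| ≈ (0.4981, 0.8671) (||v_1|| = 1).

λ_1 = 18.4462,  λ_2 = 4.5538;  v_1 ≈ (0.4981, 0.8671)


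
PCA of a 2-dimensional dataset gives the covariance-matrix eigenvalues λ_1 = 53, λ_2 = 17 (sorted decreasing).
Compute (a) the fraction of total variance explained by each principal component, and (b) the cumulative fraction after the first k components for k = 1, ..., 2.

Step 1 — total variance = trace(Sigma) = Σ λ_i = 53 + 17 = 70.

Step 2 — fraction explained by component i = λ_i / Σ λ:
  PC1: 53/70 = 0.7571
  PC2: 17/70 = 0.2429

Step 3 — cumulative fraction after k components = (λ_1 + ... + λ_k) / Σ λ:
  k = 1: 53/70 = 0.7571
  k = 2: (53 + 17)/70 = 70/70 = 1

Summary (fraction, with percent):

explained: PC1 0.7571 (75.71%), PC2 0.2429 (24.29%);  cumulative: 0.7571, 1


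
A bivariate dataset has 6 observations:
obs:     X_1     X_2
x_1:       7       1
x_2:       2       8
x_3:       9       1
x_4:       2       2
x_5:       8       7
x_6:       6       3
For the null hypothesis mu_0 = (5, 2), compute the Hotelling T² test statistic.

Step 1 — sample mean vector:
  mean(X_1) = (7 + 2 + 9 + 2 + 8 + 6) / 6 = 34/6 = 5.6667
  mean(X_2) = (1 + 8 + 1 + 2 + 7 + 3) / 6 = 22/6 = 3.6667
  x̄ = (5.6667, 3.6667),  deviation x̄ - mu_0 = (5.6667, 3.6667) - (5, 2) = (0.6667, 1.6667).

Step 2 — sample covariance matrix, S[i,j] = (1/(n-1)) · Σ_k (x_{k,i} - mean_i) · (x_{k,j} - mean_j), divisor n-1 = 5:
  S[X_1,X_1] = ((1.3333)·(1.3333) + (-3.6667)·(-3.6667) + (3.3333)·(3.3333) + (-3.6667)·(-3.6667) + (2.3333)·(2.3333) + (0.3333)·(0.3333)) / 5 = 45.3333/5 = 9.0667
  S[X_1,X_2] = ((1.3333)·(-2.6667) + (-3.6667)·(4.3333) + (3.3333)·(-2.6667) + (-3.6667)·(-1.6667) + (2.3333)·(3.3333) + (0.3333)·(-0.6667)) / 5 = -14.6667/5 = -2.9333
  S[X_2,X_2] = ((-2.6667)·(-2.6667) + (4.3333)·(4.3333) + (-2.6667)·(-2.6667) + (-1.6667)·(-1.6667) + (3.3333)·(3.3333) + (-0.6667)·(-0.6667)) / 5 = 47.3333/5 = 9.4667
  S = [[9.0667, -2.9333],
 [-2.9333, 9.4667]].

Step 3 — invert S. det(S) = 9.0667·9.4667 - (-2.9333)² = 77.2267.
  S^{-1} = (1/det) · [[d, -b], [-b, a]] = [[0.1226, 0.038],
 [0.038, 0.1174]].

Step 4 — quadratic form (x̄ - mu_0)^T · S^{-1} · (x̄ - mu_0):
  S^{-1} · (x̄ - mu_0) = (0.145, 0.221),
  (x̄ - mu_0)^T · [...] = (0.6667)·(0.145) + (1.6667)·(0.221) = 0.465.

Step 5 — scale by n: T² = 6 · 0.465 = 2.7901.

T² ≈ 2.7901


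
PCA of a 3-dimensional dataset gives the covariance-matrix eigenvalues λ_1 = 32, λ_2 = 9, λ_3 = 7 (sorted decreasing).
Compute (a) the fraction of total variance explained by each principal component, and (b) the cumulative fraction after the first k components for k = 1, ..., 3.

Step 1 — total variance = trace(Sigma) = Σ λ_i = 32 + 9 + 7 = 48.

Step 2 — fraction explained by component i = λ_i / Σ λ:
  PC1: 32/48 = 0.6667
  PC2: 9/48 = 0.1875
  PC3: 7/48 = 0.1458

Step 3 — cumulative fraction after k components = (λ_1 + ... + λ_k) / Σ λ:
  k = 1: 32/48 = 0.6667
  k = 2: (32 + 9)/48 = 41/48 = 0.8542
  k = 3: (32 + 9 + 7)/48 = 48/48 = 1

Summary (fraction, with percent):

explained: PC1 0.6667 (66.67%), PC2 0.1875 (18.75%), PC3 0.1458 (14.58%);  cumulative: 0.6667, 0.8542, 1


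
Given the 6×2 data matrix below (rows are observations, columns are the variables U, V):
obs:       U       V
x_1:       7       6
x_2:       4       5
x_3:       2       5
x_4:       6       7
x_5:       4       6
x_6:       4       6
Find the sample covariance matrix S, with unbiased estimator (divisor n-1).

Step 1 — column means:
  mean(U) = (7 + 4 + 2 + 6 + 4 + 4) / 6 = 27/6 = 4.5
  mean(V) = (6 + 5 + 5 + 7 + 6 + 6) / 6 = 35/6 = 5.8333

Step 2 — sample covariance S[i,j] = (1/(n-1)) · Σ_k (x_{k,i} - mean_i) · (x_{k,j} - mean_j), with n-1 = 5.
  S[U,U] = ((2.5)·(2.5) + (-0.5)·(-0.5) + (-2.5)·(-2.5) + (1.5)·(1.5) + (-0.5)·(-0.5) + (-0.5)·(-0.5)) / 5 = 15.5/5 = 3.1
  S[U,V] = ((2.5)·(0.1667) + (-0.5)·(-0.8333) + (-2.5)·(-0.8333) + (1.5)·(1.1667) + (-0.5)·(0.1667) + (-0.5)·(0.1667)) / 5 = 4.5/5 = 0.9
  S[V,V] = ((0.1667)·(0.1667) + (-0.8333)·(-0.8333) + (-0.8333)·(-0.8333) + (1.1667)·(1.1667) + (0.1667)·(0.1667) + (0.1667)·(0.1667)) / 5 = 2.8333/5 = 0.5667

S is symmetric (S[j,i] = S[i,j]). Assembling:

S = [[3.1, 0.9],
 [0.9, 0.5667]]


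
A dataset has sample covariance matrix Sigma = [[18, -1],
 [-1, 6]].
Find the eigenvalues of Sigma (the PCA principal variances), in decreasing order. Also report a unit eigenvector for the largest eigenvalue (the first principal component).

Step 1 — characteristic polynomial of 2×2 Sigma:
  det(Sigma - λI) = λ² - trace · λ + det = 0.
  trace = 18 + 6 = 24, det = 18·6 - (-1)² = 107.
Step 2 — discriminant:
  Δ = trace² - 4·det = 576 - 428 = 148.
Step 3 — eigenvalues:
  λ = (trace ± √Δ)/2 = (24 ± 12.1655)/2,
  λ_1 = 18.0828,  λ_2 = 5.9172.

Step 4 — unit eigenvector for λ_1: solve (Sigma - λ_1 I)v = 0. First row:
  (18 - 18.0828)·v_x + (-1)·v_y = 0, i.e. (-0.0828)·v_x + (-1)·v_y = 0,
  so v ∝ (b, λ_1 - a) = (-1, 0.0828); multiply by -1 so the first entry is positive: u = (1, -0.0828).
  ||u|| = √((1)² + (-0.0828)²) = √(1.0068) ≈ 1.0034,
  v_1 = u/||u|| ≈ (0.9966, -0.0825) (||v_1|| = 1).

λ_1 = 18.0828,  λ_2 = 5.9172;  v_1 ≈ (0.9966, -0.0825)


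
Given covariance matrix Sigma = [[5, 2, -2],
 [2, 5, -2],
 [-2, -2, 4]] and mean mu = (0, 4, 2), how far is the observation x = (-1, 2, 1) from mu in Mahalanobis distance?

Step 1 — centre the observation: (x - mu) = (-1, -2, -1).

Step 2 — invert Sigma (cofactor / det for 3×3, or solve directly):
  Sigma^{-1} = [[0.2667, -0.0667, 0.1],
 [-0.0667, 0.2667, 0.1],
 [0.1, 0.1, 0.35]].

Step 3 — form the quadratic (x - mu)^T · Sigma^{-1} · (x - mu):
  Sigma^{-1} · (x - mu) = (-0.2333, -0.5667, -0.65).
  (x - mu)^T · [Sigma^{-1} · (x - mu)] = (-1)·(-0.2333) + (-2)·(-0.5667) + (-1)·(-0.65) = 2.0167.

Step 4 — take square root: d = √(2.0167) ≈ 1.4201.

d(x, mu) = √(2.0167) ≈ 1.4201


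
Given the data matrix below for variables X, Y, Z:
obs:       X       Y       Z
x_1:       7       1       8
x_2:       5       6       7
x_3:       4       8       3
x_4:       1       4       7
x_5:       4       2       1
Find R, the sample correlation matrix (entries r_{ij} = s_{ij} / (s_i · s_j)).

Step 1 — column means:
  mean(X) = (7 + 5 + 4 + 1 + 4) / 5 = 21/5 = 4.2
  mean(Y) = (1 + 6 + 8 + 4 + 2) / 5 = 21/5 = 4.2
  mean(Z) = (8 + 7 + 3 + 7 + 1) / 5 = 26/5 = 5.2

Step 2 — sample variances and covariances s[i,j] = (1/(n-1)) · Σ_k (x_{k,i} - mean_i) · (x_{k,j} - mean_j), with n-1 = 4:
  s[X,X] = ((2.8)·(2.8) + (0.8)·(0.8) + (-0.2)·(-0.2) + (-3.2)·(-3.2) + (-0.2)·(-0.2)) / 4 = 18.8/4 = 4.7
  s[X,Y] = ((2.8)·(-3.2) + (0.8)·(1.8) + (-0.2)·(3.8) + (-3.2)·(-0.2) + (-0.2)·(-2.2)) / 4 = -7.2/4 = -1.8
  s[X,Z] = ((2.8)·(2.8) + (0.8)·(1.8) + (-0.2)·(-2.2) + (-3.2)·(1.8) + (-0.2)·(-4.2)) / 4 = 4.8/4 = 1.2
  s[Y,Y] = ((-3.2)·(-3.2) + (1.8)·(1.8) + (3.8)·(3.8) + (-0.2)·(-0.2) + (-2.2)·(-2.2)) / 4 = 32.8/4 = 8.2
  s[Y,Z] = ((-3.2)·(2.8) + (1.8)·(1.8) + (3.8)·(-2.2) + (-0.2)·(1.8) + (-2.2)·(-4.2)) / 4 = -5.2/4 = -1.3
  s[Z,Z] = ((2.8)·(2.8) + (1.8)·(1.8) + (-2.2)·(-2.2) + (1.8)·(1.8) + (-4.2)·(-4.2)) / 4 = 36.8/4 = 9.2
  Sample standard deviations s_i = √(s[i,i]):
  s(X) = √(4.7) = 2.1679
  s(Y) = √(8.2) = 2.8636
  s(Z) = √(9.2) = 3.0332

Step 3 — r_{ij} = s_{ij} / (s_i · s_j):
  r[X,X] = 1 (diagonal).
  r[X,Y] = -1.8 / (2.1679 · 2.8636) = -1.8 / 6.2081 = -0.2899
  r[X,Z] = 1.2 / (2.1679 · 3.0332) = 1.2 / 6.5757 = 0.1825
  r[Y,Y] = 1 (diagonal).
  r[Y,Z] = -1.3 / (2.8636 · 3.0332) = -1.3 / 8.6856 = -0.1497
  r[Z,Z] = 1 (diagonal).

R is symmetric with unit diagonal. Assembling:

R = [[1, -0.2899, 0.1825],
 [-0.2899, 1, -0.1497],
 [0.1825, -0.1497, 1]]


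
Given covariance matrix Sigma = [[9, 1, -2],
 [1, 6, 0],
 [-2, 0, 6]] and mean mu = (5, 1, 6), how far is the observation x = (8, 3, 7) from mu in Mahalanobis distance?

Step 1 — centre the observation: (x - mu) = (3, 2, 1).

Step 2 — invert Sigma (cofactor / det for 3×3, or solve directly):
  Sigma^{-1} = [[0.1224, -0.0204, 0.0408],
 [-0.0204, 0.1701, -0.0068],
 [0.0408, -0.0068, 0.1803]].

Step 3 — form the quadratic (x - mu)^T · Sigma^{-1} · (x - mu):
  Sigma^{-1} · (x - mu) = (0.3673, 0.2721, 0.2891).
  (x - mu)^T · [Sigma^{-1} · (x - mu)] = (3)·(0.3673) + (2)·(0.2721) + (1)·(0.2891) = 1.9354.

Step 4 — take square root: d = √(1.9354) ≈ 1.3912.

d(x, mu) = √(1.9354) ≈ 1.3912


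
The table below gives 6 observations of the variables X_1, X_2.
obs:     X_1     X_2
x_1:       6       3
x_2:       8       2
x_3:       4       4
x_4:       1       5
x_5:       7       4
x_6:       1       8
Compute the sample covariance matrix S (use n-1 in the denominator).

Step 1 — column means:
  mean(X_1) = (6 + 8 + 4 + 1 + 7 + 1) / 6 = 27/6 = 4.5
  mean(X_2) = (3 + 2 + 4 + 5 + 4 + 8) / 6 = 26/6 = 4.3333

Step 2 — sample covariance S[i,j] = (1/(n-1)) · Σ_k (x_{k,i} - mean_i) · (x_{k,j} - mean_j), with n-1 = 5.
  S[X_1,X_1] = ((1.5)·(1.5) + (3.5)·(3.5) + (-0.5)·(-0.5) + (-3.5)·(-3.5) + (2.5)·(2.5) + (-3.5)·(-3.5)) / 5 = 45.5/5 = 9.1
  S[X_1,X_2] = ((1.5)·(-1.3333) + (3.5)·(-2.3333) + (-0.5)·(-0.3333) + (-3.5)·(0.6667) + (2.5)·(-0.3333) + (-3.5)·(3.6667)) / 5 = -26/5 = -5.2
  S[X_2,X_2] = ((-1.3333)·(-1.3333) + (-2.3333)·(-2.3333) + (-0.3333)·(-0.3333) + (0.6667)·(0.6667) + (-0.3333)·(-0.3333) + (3.6667)·(3.6667)) / 5 = 21.3333/5 = 4.2667

S is symmetric (S[j,i] = S[i,j]). Assembling:

S = [[9.1, -5.2],
 [-5.2, 4.2667]]


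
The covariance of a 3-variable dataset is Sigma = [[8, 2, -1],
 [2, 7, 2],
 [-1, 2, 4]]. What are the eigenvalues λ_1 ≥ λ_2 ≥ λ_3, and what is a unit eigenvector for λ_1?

Step 1 — characteristic polynomial p(λ) = det(λI - Sigma) = λ³ - tr·λ² + c_1·λ - det, where tr = trace, c_1 = sum of the principal 2×2 minors, det = det(Sigma):
  tr = 8 + 7 + 4 = 19,
  c_1 = (8·7 - (2)²) + (8·4 - (-1)²) + (7·4 - (2)²) = 52 + 31 + 24 = 107,
  det = 8·(7·4 - (2)²) - (2)·((2)·4 - (2)·(-1)) + (-1)·((2)·(2) - 7·(-1)) = 8·(24) - (2)·(10) + (-1)·(11) = 161.
  So p(λ) = λ³ - 19λ² + 107λ - 161.
Step 2 — look for an integer root (rational root theorem: any rational root is an integer divisor of 161). Testing λ = 7:
  p(7) = 343 - 931 + 749 - 161 = 0  ✓
  Dividing out (λ - 7): p(λ) = (λ - 7)(λ² - 12λ + 23).
Step 3 — remaining eigenvalues from the quadratic λ² - 12λ + 23 = 0:
  Δ = 12² - 4·23 = 144 - 92 = 52,  λ = (12 ± √52)/2 = (12 ± 7.2111)/2 ≈ 9.6056 or 2.3944.
  Sorted: λ_1 = 9.6056,  λ_2 = 7,  λ_3 = 2.3944  (check: sum = 19 = tr ✓).

Step 4 — unit eigenvector for λ_1 ≈ 9.6056: v spans the null space of (Sigma - λ_1 I), whose rows are
  r_1 = (-1.6056, 2, -1),  r_2 = (2, -2.6056, 2),  r_3 = (-1, 2, -5.6056).
  v is orthogonal to every row, so take v ∝ r_1 × r_2 = ((2)·(2) - (-1)·(-2.6056), (-1)·(2) - (-1.6056)·(2), (-1.6056)·(-2.6056) - (2)·(2)) ≈ (1.3944, 1.2111, 0.1833).
  Let u = (1.3944, 1.2111, 0.1833).
  ||u|| = √((1.3944)² + (1.2111)² + (0.1833)²) = √(3.4449) ≈ 1.856,  v_1 = u/||u|| ≈ (0.7513, 0.6525, 0.0988) (||v_1|| = 1).

λ_1 = 9.6056,  λ_2 = 7,  λ_3 = 2.3944;  v_1 ≈ (0.7513, 0.6525, 0.0988)


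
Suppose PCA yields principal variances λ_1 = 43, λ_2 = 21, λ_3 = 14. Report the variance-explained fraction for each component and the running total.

Step 1 — total variance = trace(Sigma) = Σ λ_i = 43 + 21 + 14 = 78.

Step 2 — fraction explained by component i = λ_i / Σ λ:
  PC1: 43/78 = 0.5513
  PC2: 21/78 = 0.2692
  PC3: 14/78 = 0.1795

Step 3 — cumulative fraction after k components = (λ_1 + ... + λ_k) / Σ λ:
  k = 1: 43/78 = 0.5513
  k = 2: (43 + 21)/78 = 64/78 = 0.8205
  k = 3: (43 + 21 + 14)/78 = 78/78 = 1

Summary (fraction, with percent):

explained: PC1 0.5513 (55.13%), PC2 0.2692 (26.92%), PC3 0.1795 (17.95%);  cumulative: 0.5513, 0.8205, 1


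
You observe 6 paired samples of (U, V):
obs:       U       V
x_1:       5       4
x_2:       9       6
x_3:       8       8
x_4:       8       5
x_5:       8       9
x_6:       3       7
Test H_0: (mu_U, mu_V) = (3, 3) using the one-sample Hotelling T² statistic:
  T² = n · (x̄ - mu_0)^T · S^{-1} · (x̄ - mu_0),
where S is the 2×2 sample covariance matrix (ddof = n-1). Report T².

Step 1 — sample mean vector:
  mean(U) = (5 + 9 + 8 + 8 + 8 + 3) / 6 = 41/6 = 6.8333
  mean(V) = (4 + 6 + 8 + 5 + 9 + 7) / 6 = 39/6 = 6.5
  x̄ = (6.8333, 6.5),  deviation x̄ - mu_0 = (6.8333, 6.5) - (3, 3) = (3.8333, 3.5).

Step 2 — sample covariance matrix, S[i,j] = (1/(n-1)) · Σ_k (x_{k,i} - mean_i) · (x_{k,j} - mean_j), divisor n-1 = 5:
  S[U,U] = ((-1.8333)·(-1.8333) + (2.1667)·(2.1667) + (1.1667)·(1.1667) + (1.1667)·(1.1667) + (1.1667)·(1.1667) + (-3.8333)·(-3.8333)) / 5 = 26.8333/5 = 5.3667
  S[U,V] = ((-1.8333)·(-2.5) + (2.1667)·(-0.5) + (1.1667)·(1.5) + (1.1667)·(-1.5) + (1.1667)·(2.5) + (-3.8333)·(0.5)) / 5 = 4.5/5 = 0.9
  S[V,V] = ((-2.5)·(-2.5) + (-0.5)·(-0.5) + (1.5)·(1.5) + (-1.5)·(-1.5) + (2.5)·(2.5) + (0.5)·(0.5)) / 5 = 17.5/5 = 3.5
  S = [[5.3667, 0.9],
 [0.9, 3.5]].

Step 3 — invert S. det(S) = 5.3667·3.5 - (0.9)² = 17.9733.
  S^{-1} = (1/det) · [[d, -b], [-b, a]] = [[0.1947, -0.0501],
 [-0.0501, 0.2986]].

Step 4 — quadratic form (x̄ - mu_0)^T · S^{-1} · (x̄ - mu_0):
  S^{-1} · (x̄ - mu_0) = (0.5712, 0.8531),
  (x̄ - mu_0)^T · [...] = (3.8333)·(0.5712) + (3.5)·(0.8531) = 5.1756.

Step 5 — scale by n: T² = 6 · 5.1756 = 31.0534.

T² ≈ 31.0534


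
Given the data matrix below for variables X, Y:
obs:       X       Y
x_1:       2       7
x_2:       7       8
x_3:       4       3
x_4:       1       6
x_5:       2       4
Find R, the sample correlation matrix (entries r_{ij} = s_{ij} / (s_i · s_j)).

Step 1 — column means:
  mean(X) = (2 + 7 + 4 + 1 + 2) / 5 = 16/5 = 3.2
  mean(Y) = (7 + 8 + 3 + 6 + 4) / 5 = 28/5 = 5.6

Step 2 — sample variances and covariances s[i,j] = (1/(n-1)) · Σ_k (x_{k,i} - mean_i) · (x_{k,j} - mean_j), with n-1 = 4:
  s[X,X] = ((-1.2)·(-1.2) + (3.8)·(3.8) + (0.8)·(0.8) + (-2.2)·(-2.2) + (-1.2)·(-1.2)) / 4 = 22.8/4 = 5.7
  s[X,Y] = ((-1.2)·(1.4) + (3.8)·(2.4) + (0.8)·(-2.6) + (-2.2)·(0.4) + (-1.2)·(-1.6)) / 4 = 6.4/4 = 1.6
  s[Y,Y] = ((1.4)·(1.4) + (2.4)·(2.4) + (-2.6)·(-2.6) + (0.4)·(0.4) + (-1.6)·(-1.6)) / 4 = 17.2/4 = 4.3
  Sample standard deviations s_i = √(s[i,i]):
  s(X) = √(5.7) = 2.3875
  s(Y) = √(4.3) = 2.0736

Step 3 — r_{ij} = s_{ij} / (s_i · s_j):
  r[X,X] = 1 (diagonal).
  r[X,Y] = 1.6 / (2.3875 · 2.0736) = 1.6 / 4.9508 = 0.3232
  r[Y,Y] = 1 (diagonal).

R is symmetric with unit diagonal. Assembling:

R = [[1, 0.3232],
 [0.3232, 1]]


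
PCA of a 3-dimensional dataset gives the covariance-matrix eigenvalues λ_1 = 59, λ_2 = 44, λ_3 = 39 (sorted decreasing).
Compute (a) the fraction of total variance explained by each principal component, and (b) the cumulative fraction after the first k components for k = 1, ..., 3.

Step 1 — total variance = trace(Sigma) = Σ λ_i = 59 + 44 + 39 = 142.

Step 2 — fraction explained by component i = λ_i / Σ λ:
  PC1: 59/142 = 0.4155
  PC2: 44/142 = 0.3099
  PC3: 39/142 = 0.2746

Step 3 — cumulative fraction after k components = (λ_1 + ... + λ_k) / Σ λ:
  k = 1: 59/142 = 0.4155
  k = 2: (59 + 44)/142 = 103/142 = 0.7254
  k = 3: (59 + 44 + 39)/142 = 142/142 = 1

Summary (fraction, with percent):

explained: PC1 0.4155 (41.55%), PC2 0.3099 (30.99%), PC3 0.2746 (27.46%);  cumulative: 0.4155, 0.7254, 1


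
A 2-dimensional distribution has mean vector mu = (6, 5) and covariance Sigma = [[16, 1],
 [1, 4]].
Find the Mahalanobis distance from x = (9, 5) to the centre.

Step 1 — centre the observation: (x - mu) = (3, 0).

Step 2 — invert Sigma. det(Sigma) = 16·4 - (1)² = 63.
  Sigma^{-1} = (1/det) · [[d, -b], [-b, a]] = [[0.0635, -0.0159],
 [-0.0159, 0.254]].

Step 3 — form the quadratic (x - mu)^T · Sigma^{-1} · (x - mu):
  Sigma^{-1} · (x - mu) = (0.1905, -0.0476).
  (x - mu)^T · [Sigma^{-1} · (x - mu)] = (3)·(0.1905) + (0)·(-0.0476) = 0.5714.

Step 4 — take square root: d = √(0.5714) ≈ 0.7559.

d(x, mu) = √(0.5714) ≈ 0.7559


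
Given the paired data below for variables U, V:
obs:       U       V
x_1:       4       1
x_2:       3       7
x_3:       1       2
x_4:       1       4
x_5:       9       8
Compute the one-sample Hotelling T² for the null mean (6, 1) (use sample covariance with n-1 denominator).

Step 1 — sample mean vector:
  mean(U) = (4 + 3 + 1 + 1 + 9) / 5 = 18/5 = 3.6
  mean(V) = (1 + 7 + 2 + 4 + 8) / 5 = 22/5 = 4.4
  x̄ = (3.6, 4.4),  deviation x̄ - mu_0 = (3.6, 4.4) - (6, 1) = (-2.4, 3.4).

Step 2 — sample covariance matrix, S[i,j] = (1/(n-1)) · Σ_k (x_{k,i} - mean_i) · (x_{k,j} - mean_j), divisor n-1 = 4:
  S[U,U] = ((0.4)·(0.4) + (-0.6)·(-0.6) + (-2.6)·(-2.6) + (-2.6)·(-2.6) + (5.4)·(5.4)) / 4 = 43.2/4 = 10.8
  S[U,V] = ((0.4)·(-3.4) + (-0.6)·(2.6) + (-2.6)·(-2.4) + (-2.6)·(-0.4) + (5.4)·(3.6)) / 4 = 23.8/4 = 5.95
  S[V,V] = ((-3.4)·(-3.4) + (2.6)·(2.6) + (-2.4)·(-2.4) + (-0.4)·(-0.4) + (3.6)·(3.6)) / 4 = 37.2/4 = 9.3
  S = [[10.8, 5.95],
 [5.95, 9.3]].

Step 3 — invert S. det(S) = 10.8·9.3 - (5.95)² = 65.0375.
  S^{-1} = (1/det) · [[d, -b], [-b, a]] = [[0.143, -0.0915],
 [-0.0915, 0.1661]].

Step 4 — quadratic form (x̄ - mu_0)^T · S^{-1} · (x̄ - mu_0):
  S^{-1} · (x̄ - mu_0) = (-0.6542, 0.7842),
  (x̄ - mu_0)^T · [...] = (-2.4)·(-0.6542) + (3.4)·(0.7842) = 4.2363.

Step 5 — scale by n: T² = 5 · 4.2363 = 21.1816.

T² ≈ 21.1816


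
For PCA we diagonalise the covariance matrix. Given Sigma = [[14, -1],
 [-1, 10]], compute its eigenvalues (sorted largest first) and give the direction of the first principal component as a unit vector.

Step 1 — characteristic polynomial of 2×2 Sigma:
  det(Sigma - λI) = λ² - trace · λ + det = 0.
  trace = 14 + 10 = 24, det = 14·10 - (-1)² = 139.
Step 2 — discriminant:
  Δ = trace² - 4·det = 576 - 556 = 20.
Step 3 — eigenvalues:
  λ = (trace ± √Δ)/2 = (24 ± 4.4721)/2,
  λ_1 = 14.2361,  λ_2 = 9.7639.

Step 4 — unit eigenvector for λ_1: solve (Sigma - λ_1 I)v = 0. First row:
  (14 - 14.2361)·v_x + (-1)·v_y = 0, i.e. (-0.2361)·v_x + (-1)·v_y = 0,
  so v ∝ (b, λ_1 - a) = (-1, 0.2361); multiply by -1 so the first entry is positive: u = (1, -0.2361).
  ||u|| = √((1)² + (-0.2361)²) = √(1.0557) ≈ 1.0275,
  v_1 = u/||u|| ≈ (0.9732, -0.2298) (||v_1|| = 1).

λ_1 = 14.2361,  λ_2 = 9.7639;  v_1 ≈ (0.9732, -0.2298)


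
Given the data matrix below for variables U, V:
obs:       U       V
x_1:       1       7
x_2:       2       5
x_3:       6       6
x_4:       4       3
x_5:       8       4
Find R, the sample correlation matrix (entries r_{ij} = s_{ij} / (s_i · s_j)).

Step 1 — column means:
  mean(U) = (1 + 2 + 6 + 4 + 8) / 5 = 21/5 = 4.2
  mean(V) = (7 + 5 + 6 + 3 + 4) / 5 = 25/5 = 5

Step 2 — sample variances and covariances s[i,j] = (1/(n-1)) · Σ_k (x_{k,i} - mean_i) · (x_{k,j} - mean_j), with n-1 = 4:
  s[U,U] = ((-3.2)·(-3.2) + (-2.2)·(-2.2) + (1.8)·(1.8) + (-0.2)·(-0.2) + (3.8)·(3.8)) / 4 = 32.8/4 = 8.2
  s[U,V] = ((-3.2)·(2) + (-2.2)·(0) + (1.8)·(1) + (-0.2)·(-2) + (3.8)·(-1)) / 4 = -8/4 = -2
  s[V,V] = ((2)·(2) + (0)·(0) + (1)·(1) + (-2)·(-2) + (-1)·(-1)) / 4 = 10/4 = 2.5
  Sample standard deviations s_i = √(s[i,i]):
  s(U) = √(8.2) = 2.8636
  s(V) = √(2.5) = 1.5811

Step 3 — r_{ij} = s_{ij} / (s_i · s_j):
  r[U,U] = 1 (diagonal).
  r[U,V] = -2 / (2.8636 · 1.5811) = -2 / 4.5277 = -0.4417
  r[V,V] = 1 (diagonal).

R is symmetric with unit diagonal. Assembling:

R = [[1, -0.4417],
 [-0.4417, 1]]


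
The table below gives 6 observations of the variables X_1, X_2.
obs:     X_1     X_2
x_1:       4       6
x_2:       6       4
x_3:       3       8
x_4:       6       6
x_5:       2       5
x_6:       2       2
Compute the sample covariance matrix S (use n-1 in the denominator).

Step 1 — column means:
  mean(X_1) = (4 + 6 + 3 + 6 + 2 + 2) / 6 = 23/6 = 3.8333
  mean(X_2) = (6 + 4 + 8 + 6 + 5 + 2) / 6 = 31/6 = 5.1667

Step 2 — sample covariance S[i,j] = (1/(n-1)) · Σ_k (x_{k,i} - mean_i) · (x_{k,j} - mean_j), with n-1 = 5.
  S[X_1,X_1] = ((0.1667)·(0.1667) + (2.1667)·(2.1667) + (-0.8333)·(-0.8333) + (2.1667)·(2.1667) + (-1.8333)·(-1.8333) + (-1.8333)·(-1.8333)) / 5 = 16.8333/5 = 3.3667
  S[X_1,X_2] = ((0.1667)·(0.8333) + (2.1667)·(-1.1667) + (-0.8333)·(2.8333) + (2.1667)·(0.8333) + (-1.8333)·(-0.1667) + (-1.8333)·(-3.1667)) / 5 = 3.1667/5 = 0.6333
  S[X_2,X_2] = ((0.8333)·(0.8333) + (-1.1667)·(-1.1667) + (2.8333)·(2.8333) + (0.8333)·(0.8333) + (-0.1667)·(-0.1667) + (-3.1667)·(-3.1667)) / 5 = 20.8333/5 = 4.1667

S is symmetric (S[j,i] = S[i,j]). Assembling:

S = [[3.3667, 0.6333],
 [0.6333, 4.1667]]
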